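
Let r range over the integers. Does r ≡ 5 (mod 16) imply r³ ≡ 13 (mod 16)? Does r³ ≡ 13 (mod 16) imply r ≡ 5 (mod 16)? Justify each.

[⇒] Suppose r ≡ 5 (mod 16). Write r = 16j + 5. Then (16j + 5)³ = 4096j³ + 3840j² + 1200j + 125 = 16(256j³ + 240j² + 75j + 7) + 13, so r³ ≡ 13 (mod 16).

[⇐] Conversely, suppose r³ ≡ 13 (mod 16). The only residue r in {0, …, 15} with r³ ≡ 13 (mod 16) is r = 5, so r ≡ 5 (mod 16).

The biconditional holds.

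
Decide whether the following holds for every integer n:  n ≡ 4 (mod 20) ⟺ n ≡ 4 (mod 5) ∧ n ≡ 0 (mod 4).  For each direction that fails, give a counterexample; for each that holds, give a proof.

Both directions hold; the statement is true.

(⇒) Suppose n ≡ 4 (mod 20); write n = 20j + 4. Since 5 ∣ 20, reducing mod 5 gives n ≡ 4 (mod 5); since 4 ∣ 20, reducing mod 4 gives n ≡ 4 ≡ 0 (mod 4).

(⇐) Conversely, if n ≡ 4 (mod 5) and n ≡ 0 (mod 4), then by the Chinese remainder theorem n ≡ 4 (mod 20). This is exactly n ≡ 4 (mod 20).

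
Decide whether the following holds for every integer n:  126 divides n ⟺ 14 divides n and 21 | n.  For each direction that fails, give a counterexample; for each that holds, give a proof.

(←) This fails: take n = 42. Both 14 ∣ 42 and 21 ∣ 42, yet 42 is not a multiple of 126 (since 42 = 0·126 + 42), so 126 ∤ 42.

(→) If 126 ∣ n, write n = 126q. Since 126 = 9·14, n = 14·(9q), so 14 ∣ n; and since 126 = 6·21, n = 21·(6q), so 21 ∣ n.

(⇒) holds; (⇐) fails.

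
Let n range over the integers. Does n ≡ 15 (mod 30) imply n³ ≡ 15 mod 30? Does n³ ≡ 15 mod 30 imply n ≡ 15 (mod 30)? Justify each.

Equivalent; both directions hold.

Converse. Suppose n³ ≡ 15 (mod 30). The only residue r in {0, …, 29} with r³ ≡ 15 (mod 30) is r = 15, so n ≡ 15 (mod 30).

Forward direction. Suppose n ≡ 15 (mod 30). Write n = 30j + 15. Then (30j + 15)³ = 27000j³ + 40500j² + 20250j + 3375 = 30(900j³ + 1350j² + 675j + 112) + 15, so n³ ≡ 15 (mod 30).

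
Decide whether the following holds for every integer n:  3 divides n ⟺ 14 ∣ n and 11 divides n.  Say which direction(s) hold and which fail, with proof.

Neither direction holds.

(⟹) This fails: take n = 3. Certainly 3 ∣ 3, but 14 ∤ 3.

(⟸) This fails: take n = 154. Both 14 ∣ 154 and 11 ∣ 154, yet 154 is not a multiple of 3 (since 154 = 51·3 + 1), so 3 ∤ 154.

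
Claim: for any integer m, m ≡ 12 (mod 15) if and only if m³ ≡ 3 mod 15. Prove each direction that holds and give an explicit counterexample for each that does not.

(⇒) Suppose m ≡ 12 (mod 15). Write m = 15j + 12. Then (15j + 12)³ = 3375j³ + 8100j² + 6480j + 1728 = 15(225j³ + 540j² + 432j + 115) + 3, so m³ ≡ 3 (mod 15).

(⇐) Conversely, suppose m³ ≡ 3 (mod 15). The only residue r in {0, …, 14} with r³ ≡ 3 (mod 15) is r = 12, so m ≡ 12 (mod 15).

Both directions hold; the statement is true.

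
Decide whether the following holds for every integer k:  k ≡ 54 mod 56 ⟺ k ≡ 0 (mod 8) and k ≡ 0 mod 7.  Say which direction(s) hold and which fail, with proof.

(→) This fails: k = 54 gives 54 ≡ 54 (mod 56) but 54 ≡ 6 (mod 8), so the conjunction on the right does not hold.

(←) This fails: k = 0 satisfies both congruences on the right (0 ≡ 0 mod 8 and 0 ≡ 0 mod 7) yet 0 ≡ 0 (mod 56), not 54.

Neither implication holds.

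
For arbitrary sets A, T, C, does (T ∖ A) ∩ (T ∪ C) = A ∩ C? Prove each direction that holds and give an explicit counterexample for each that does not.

Both inclusions fail.

(⟹) This inclusion fails. Take A = ∅, T = {1}, C = ∅; then 1 ∈ (T ∖ A) ∩ (T ∪ C) but 1 ∉ A ∩ C.

(⟸) This inclusion fails. Take A = {1}, T = ∅, C = {1}; then 1 ∈ A ∩ C but 1 ∉ (T ∖ A) ∩ (T ∪ C).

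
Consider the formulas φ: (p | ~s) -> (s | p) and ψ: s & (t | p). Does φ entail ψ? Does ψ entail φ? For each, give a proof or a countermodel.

Only the reverse direction holds.

Forward direction. This fails. Under p = T, s = F, t = F, the left side is true but the right side is false.

Converse. Assume the antecedent. If p is true, (p | ~s) -> (s | p) reduces to true regardless of the other variables. If p is false, the antecedent forces (p = F, s = T, t = T), and (p | ~s) -> (s | p) holds there. Either way (p | ~s) -> (s | p) holds.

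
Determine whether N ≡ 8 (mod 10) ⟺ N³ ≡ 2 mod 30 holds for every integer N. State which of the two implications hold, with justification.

Forward direction. This fails: take N = 18. Then 18 ≡ 8 (mod 10), but 18³ = 5832 ≡ 12 (mod 30), not 2.

Converse. The residues r modulo 30 with r³ ≡ 2 (mod 30) are exactly {8}, and each is ≡ 8 (mod 10).

Not equivalent: only (⇐) holds.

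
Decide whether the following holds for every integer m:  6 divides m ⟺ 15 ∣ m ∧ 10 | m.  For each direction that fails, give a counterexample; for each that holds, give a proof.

Only the converse holds.

(⇒) This fails: take m = 6. Certainly 6 ∣ 6, but 15 ∤ 6.

(⇐) Suppose 15 ∣ m and 10 ∣ m. Any common multiple of 15 and 10 is a multiple of their lcm; here lcm(15, 10) = 15·10/gcd(15, 10) = 150/5 = 30, so 30 ∣ m. Since 6 ∣ 30, it follows that 6 ∣ m.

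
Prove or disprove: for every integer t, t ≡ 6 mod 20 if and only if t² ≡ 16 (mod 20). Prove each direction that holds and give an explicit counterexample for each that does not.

(⇒) holds; (⇐) fails.

(⇒) Suppose t ≡ 6 mod 20. Write t = 20j + 6. Then (20j + 6)² = 400j² + 240j + 36 = 20(20j² + 12j + 1) + 16, so t² ≡ 16 (mod 20).

(⇐) This fails: take t = 4. Then 4² = 16 ≡ 16 (mod 20), yet 4 ≡ 4 (mod 20), not 6.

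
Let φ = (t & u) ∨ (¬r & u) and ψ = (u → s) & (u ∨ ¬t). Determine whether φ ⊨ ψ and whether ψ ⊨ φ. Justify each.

Both directions fail.

(⇒) This fails. Under u = T, t = F, r = F, s = F, the left side is true but the right side is false.

(⇐) This fails. Under u = F, t = F, r = F, s = F, the left side is false but the right side is true.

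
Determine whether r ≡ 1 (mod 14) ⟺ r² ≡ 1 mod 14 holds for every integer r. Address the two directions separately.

(⟹) Suppose r ≡ 1 (mod 14). Write r = 14j + 1. Then (14j + 1)² = 196j² + 28j + 1 = 14(14j² + 2j) + 1, so r² ≡ 1 (mod 14).

(⟸) This fails: take r = 13. Then 13² = 169 ≡ 1 (mod 14), yet 13 ≡ 13 (mod 14), not 1.

(⇒) holds; (⇐) fails.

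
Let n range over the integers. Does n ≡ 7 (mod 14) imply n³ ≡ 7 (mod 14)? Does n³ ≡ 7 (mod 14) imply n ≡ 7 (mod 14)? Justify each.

Forward direction. Suppose n ≡ 7 (mod 14). Write n = 14j + 7. Then (14j + 7)³ = 2744j³ + 4116j² + 2058j + 343 = 14(196j³ + 294j² + 147j + 24) + 7, so n³ ≡ 7 (mod 14).

Converse. Suppose n³ ≡ 7 (mod 14). The only residue r in {0, …, 13} with r³ ≡ 7 (mod 14) is r = 7, so n ≡ 7 (mod 14).

Both directions hold.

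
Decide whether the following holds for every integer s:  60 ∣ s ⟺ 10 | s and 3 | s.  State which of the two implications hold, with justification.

Only the forward direction holds.

Forward direction. If 60 ∣ s, write s = 60q. Since 60 = 6·10, s = 10·(6q), so 10 ∣ s; and since 60 = 20·3, s = 3·(20q), so 3 ∣ s.

Converse. This fails: take s = 30. Both 10 ∣ 30 and 3 ∣ 30, yet 30 is not a multiple of 60 (since 30 = 0·60 + 30), so 60 ∤ 30.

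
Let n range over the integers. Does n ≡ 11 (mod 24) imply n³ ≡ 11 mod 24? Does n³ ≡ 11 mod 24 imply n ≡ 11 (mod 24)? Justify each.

Equivalent; both directions hold.

[⇐] Suppose n³ ≡ 11 (mod 24). The only residue r in {0, …, 23} with r³ ≡ 11 (mod 24) is r = 11, so n ≡ 11 (mod 24).

[⇒] Suppose n ≡ 11 (mod 24). Write n = 24j + 11. Then (24j + 11)³ = 13824j³ + 19008j² + 8712j + 1331 = 24(576j³ + 792j² + 363j + 55) + 11, so n³ ≡ 11 (mod 24).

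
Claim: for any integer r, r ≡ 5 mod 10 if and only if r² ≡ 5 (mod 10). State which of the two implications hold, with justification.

(⟹) Suppose r ≡ 5 mod 10. Write r = 10j + 5. Then (10j + 5)² = 100j² + 100j + 25 = 10(10j² + 10j + 2) + 5, so r² ≡ 5 (mod 10).

(⟸) For the converse, argue contrapositively. If r ≢ 5 (mod 10), then r is congruent to one of 0, 1, 2, 3, 4, 6, 7, 8, 9 modulo 10, and these give r² ≡ 0, 1, 4, 9, 6, 6, 9, 4, 1 respectively — never 5.

Equivalent; both directions hold.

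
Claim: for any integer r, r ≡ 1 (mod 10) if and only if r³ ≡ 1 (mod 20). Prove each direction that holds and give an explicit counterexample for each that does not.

(⇒) fails; (⇐) holds.

Forward direction. This fails: take r = 11. Then 11 ≡ 1 (mod 10), but 11³ = 1331 ≡ 11 (mod 20), not 1.

Converse. The residues r modulo 20 with r³ ≡ 1 (mod 20) are exactly {1}, and each is ≡ 1 (mod 10).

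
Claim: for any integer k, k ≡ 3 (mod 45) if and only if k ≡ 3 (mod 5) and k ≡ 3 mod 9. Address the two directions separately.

Equivalent; both directions hold.

(⇒) Suppose k ≡ 3 (mod 45); write k = 45j + 3. Since 5 ∣ 45, reducing mod 5 gives k ≡ 3 (mod 5); since 9 ∣ 45, reducing mod 9 gives k ≡ 3 (mod 9).

(⇐) Conversely, if k ≡ 3 (mod 5) and k ≡ 3 (mod 9), then by the Chinese remainder theorem k ≡ 3 (mod 45). This is exactly k ≡ 3 (mod 45).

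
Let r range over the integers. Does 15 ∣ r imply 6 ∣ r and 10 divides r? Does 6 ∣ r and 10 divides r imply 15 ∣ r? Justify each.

Only the reverse direction holds.

(⟹) This fails: take r = 15. Certainly 15 ∣ 15, but 6 ∤ 15.

(⟸) Suppose 6 ∣ r and 10 ∣ r. Any common multiple of 6 and 10 is a multiple of their lcm; here lcm(6, 10) = 6·10/gcd(6, 10) = 60/2 = 30, so 30 ∣ r. Since 15 ∣ 30, it follows that 15 ∣ r.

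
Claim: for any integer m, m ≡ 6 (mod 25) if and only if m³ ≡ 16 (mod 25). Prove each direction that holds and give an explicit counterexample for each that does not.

The biconditional holds.

(⟹) Suppose m ≡ 6 (mod 25). Write m = 25j + 6. Then (25j + 6)³ = 15625j³ + 11250j² + 2700j + 216 = 25(625j³ + 450j² + 108j + 8) + 16, so m³ ≡ 16 (mod 25).

(⟸) Conversely, suppose m³ ≡ 16 (mod 25). The only residue r in {0, …, 24} with r³ ≡ 16 (mod 25) is r = 6, so m ≡ 6 (mod 25).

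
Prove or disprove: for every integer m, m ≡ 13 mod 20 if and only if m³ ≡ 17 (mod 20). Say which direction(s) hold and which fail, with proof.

Both implications hold.

Forward direction. Suppose m ≡ 13 mod 20. Write m = 20j + 13. Then (20j + 13)³ = 8000j³ + 15600j² + 10140j + 2197 = 20(400j³ + 780j² + 507j + 109) + 17, so m³ ≡ 17 (mod 20).

Converse. Suppose m³ ≡ 17 (mod 20). The only residue r in {0, …, 19} with r³ ≡ 17 (mod 20) is r = 13, so m ≡ 13 (mod 20).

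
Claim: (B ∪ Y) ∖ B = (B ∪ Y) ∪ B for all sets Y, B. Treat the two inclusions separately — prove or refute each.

(⊆) holds; (⊇) fails.

(⊆) Let x ∈ (B ∪ Y) ∖ B. Then x ∈ Y and x ∉ B, from which x ∈ (B ∪ Y) ∪ B.

(⊇) This inclusion fails. Take Y = ∅, B = {1}; then 1 ∈ (B ∪ Y) ∪ B but 1 ∉ (B ∪ Y) ∖ B.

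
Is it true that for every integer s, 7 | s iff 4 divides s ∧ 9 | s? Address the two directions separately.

Neither implication holds.

[⇒] This fails: take s = 7. Certainly 7 ∣ 7, but 4 ∤ 7.

[⇐] This fails: take s = 36. Both 4 ∣ 36 and 9 ∣ 36, yet 36 is not a multiple of 7 (since 36 = 5·7 + 1), so 7 ∤ 36.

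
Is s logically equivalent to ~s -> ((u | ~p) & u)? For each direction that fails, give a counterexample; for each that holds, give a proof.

Converse. This fails. Under s = F, u = T, p = F, the left side is false but the right side is true.

Forward direction. Assume the antecedent. If s is true, ~s -> ((u | ~p) & u) reduces to true regardless of the other variables. If s is false, the antecedent cannot hold. Either way ~s -> ((u | ~p) & u) holds.

Only the forward direction holds.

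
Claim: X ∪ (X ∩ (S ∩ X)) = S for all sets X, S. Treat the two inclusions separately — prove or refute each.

Forward inclusion. This inclusion fails. Take X = {1}, S = ∅; then 1 ∈ X ∪ (X ∩ (S ∩ X)) but 1 ∉ S.

Reverse inclusion. This inclusion fails. Take X = ∅, S = {1}; then 1 ∈ S but 1 ∉ X ∪ (X ∩ (S ∩ X)).

Both inclusions fail.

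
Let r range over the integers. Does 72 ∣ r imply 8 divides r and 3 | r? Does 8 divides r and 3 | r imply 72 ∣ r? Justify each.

(⟸) This fails: take r = 24. Both 8 ∣ 24 and 3 ∣ 24, yet 24 is not a multiple of 72 (since 24 = 0·72 + 24), so 72 ∤ 24.

(⟹) If 72 ∣ r, write r = 72q. Since 72 = 9·8, r = 8·(9q), so 8 ∣ r; and since 72 = 24·3, r = 3·(24q), so 3 ∣ r.

The forward direction holds; the converse fails.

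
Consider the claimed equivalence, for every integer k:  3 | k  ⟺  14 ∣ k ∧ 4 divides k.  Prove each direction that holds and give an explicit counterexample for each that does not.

(→) This fails: take k = 3. Certainly 3 ∣ 3, but 14 ∤ 3.

(←) This fails: take k = 28. Both 14 ∣ 28 and 4 ∣ 28, yet 28 is not a multiple of 3 (since 28 = 9·3 + 1), so 3 ∤ 28.

Neither implication holds.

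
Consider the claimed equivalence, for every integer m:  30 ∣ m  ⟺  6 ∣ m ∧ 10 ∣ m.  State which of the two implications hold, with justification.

The biconditional holds.

(⟹) If 30 ∣ m, write m = 30q. Since 30 = 5·6, m = 6·(5q), so 6 ∣ m; and since 30 = 3·10, m = 10·(3q), so 10 ∣ m.

(⟸) Suppose 6 ∣ m and 10 ∣ m. Any common multiple of 6 and 10 is a multiple of their lcm; here lcm(6, 10) = 6·10/gcd(6, 10) = 60/2 = 30, so 30 ∣ m.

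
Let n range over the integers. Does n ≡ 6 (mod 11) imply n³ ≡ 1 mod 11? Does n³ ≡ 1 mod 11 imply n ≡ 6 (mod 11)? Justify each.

[⇒] This fails: take n = 6. Then 6 ≡ 6 (mod 11), but 6³ = 216 ≡ 7 (mod 11), not 1.

[⇐] This fails: take n = 1. Then 1³ = 1 ≡ 1 (mod 11), yet 1 ≡ 1 (mod 11), not 6.

Neither implication holds.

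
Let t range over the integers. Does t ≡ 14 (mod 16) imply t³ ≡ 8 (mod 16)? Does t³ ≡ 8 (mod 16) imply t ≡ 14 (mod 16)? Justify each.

[⇐] This fails: take t = 2. Then 2³ = 8 ≡ 8 (mod 16), yet 2 ≡ 2 (mod 16), not 14.

[⇒] Suppose t ≡ 14 (mod 16). Write t = 16j + 14. Then (16j + 14)³ = 4096j³ + 10752j² + 9408j + 2744 = 16(256j³ + 672j² + 588j + 171) + 8, so t³ ≡ 8 (mod 16).

(⇒) holds; (⇐) fails.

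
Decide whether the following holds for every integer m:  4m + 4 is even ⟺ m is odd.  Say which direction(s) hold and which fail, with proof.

Only the reverse direction holds.

(⟹) This fails: take m = 0. Then 4m + 4 = 4, which is even, yet m = 0 is even, not odd.

(⟸) Suppose m is odd. Since 4 is even, 4m is even for every m, so 4m + 4 has the same parity as 4, which is even. Hence 4m + 4 is even.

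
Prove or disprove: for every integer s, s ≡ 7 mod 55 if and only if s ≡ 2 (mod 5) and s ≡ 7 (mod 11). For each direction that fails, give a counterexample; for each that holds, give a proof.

(⇒) Suppose s ≡ 7 (mod 55); write s = 55j + 7. Since 5 ∣ 55, reducing mod 5 gives s ≡ 7 ≡ 2 (mod 5); since 11 ∣ 55, reducing mod 11 gives s ≡ 7 (mod 11).

(⇐) Conversely, if s ≡ 2 (mod 5) and s ≡ 7 (mod 11), then by the Chinese remainder theorem s ≡ 7 (mod 55). This is exactly s ≡ 7 (mod 55).

Equivalent; both directions hold.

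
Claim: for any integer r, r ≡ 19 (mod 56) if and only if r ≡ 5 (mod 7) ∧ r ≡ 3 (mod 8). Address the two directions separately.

Both implications hold.

(⟹) Suppose r ≡ 19 (mod 56); write r = 56j + 19. Since 7 ∣ 56, reducing mod 7 gives r ≡ 19 ≡ 5 (mod 7); since 8 ∣ 56, reducing mod 8 gives r ≡ 19 ≡ 3 (mod 8).

(⟸) Conversely, if r ≡ 5 (mod 7) and r ≡ 3 (mod 8), then by the Chinese remainder theorem r ≡ 19 (mod 56). This is exactly r ≡ 19 (mod 56).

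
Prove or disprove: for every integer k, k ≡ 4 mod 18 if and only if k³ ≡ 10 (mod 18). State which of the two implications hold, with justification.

Only the forward direction holds.

(←) This fails: take k = 10. Then 10³ = 1000 ≡ 10 (mod 18), yet 10 ≡ 10 (mod 18), not 4.

(→) Suppose k ≡ 4 mod 18. Write k = 18j + 4. Then (18j + 4)³ = 5832j³ + 3888j² + 864j + 64 = 18(324j³ + 216j² + 48j + 3) + 10, so k³ ≡ 10 (mod 18).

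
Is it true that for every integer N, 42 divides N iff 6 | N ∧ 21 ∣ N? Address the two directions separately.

(⇒) If 42 ∣ N, write N = 42q. Since 42 = 7·6, N = 6·(7q), so 6 ∣ N; and since 42 = 2·21, N = 21·(2q), so 21 ∣ N.

(⇐) Suppose 6 ∣ N and 21 ∣ N. Any common multiple of 6 and 21 is a multiple of their lcm; here lcm(6, 21) = 6·21/gcd(6, 21) = 126/3 = 42, so 42 ∣ N.

The biconditional holds.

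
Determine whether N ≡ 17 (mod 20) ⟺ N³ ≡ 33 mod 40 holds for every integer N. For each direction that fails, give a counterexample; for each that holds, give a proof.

(⇒) fails; (⇐) holds.

(←) The residues r modulo 40 with r³ ≡ 33 (mod 40) are exactly {17}, and each is ≡ 17 (mod 20).

(→) This fails: take N = 37. Then 37 ≡ 17 (mod 20), but 37³ = 50653 ≡ 13 (mod 40), not 33.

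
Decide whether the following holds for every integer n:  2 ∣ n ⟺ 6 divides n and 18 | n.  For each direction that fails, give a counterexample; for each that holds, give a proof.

(⇒) fails; (⇐) holds.

(→) This fails: take n = 2. Certainly 2 ∣ 2, but 6 ∤ 2.

(←) Suppose 6 ∣ n and 18 ∣ n. Any common multiple of 6 and 18 is a multiple of their lcm; here lcm(6, 18) = 6·18/gcd(6, 18) = 108/6 = 18, so 18 ∣ n. Since 2 ∣ 18, it follows that 2 ∣ n.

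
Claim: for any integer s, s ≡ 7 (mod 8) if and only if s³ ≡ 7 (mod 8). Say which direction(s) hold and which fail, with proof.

(⇐) Suppose s³ ≡ 7 (mod 8). The only residue r in {0, …, 7} with r³ ≡ 7 (mod 8) is r = 7, so s ≡ 7 (mod 8).

(⇒) Suppose s ≡ 7 (mod 8). Write s = 8j + 7. Then (8j + 7)³ = 512j³ + 1344j² + 1176j + 343 = 8(64j³ + 168j² + 147j + 42) + 7, so s³ ≡ 7 (mod 8).

Both implications hold.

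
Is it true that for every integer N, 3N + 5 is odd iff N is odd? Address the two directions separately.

Neither implication holds.

Forward direction. This fails: N = 6 gives 3N + 5 = 23, which is odd, but 6 is even, not odd.

Converse. This also fails: N = 5 is odd, but 3N + 5 = 20 is even, not odd.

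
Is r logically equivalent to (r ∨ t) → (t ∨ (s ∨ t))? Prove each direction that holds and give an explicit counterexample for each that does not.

Forward direction. This fails. Under s = F, t = F, r = T, the left side is true but the right side is false.

Converse. This fails. Under s = F, t = F, r = F, the left side is false but the right side is true.

Neither direction holds.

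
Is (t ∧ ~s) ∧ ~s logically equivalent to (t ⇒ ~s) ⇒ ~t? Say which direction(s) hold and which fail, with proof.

[⇒] This fails. Under s = F, t = T, the left side is true but the right side is false.

[⇐] This fails. Under s = F, t = F, the left side is false but the right side is true.

Neither direction holds.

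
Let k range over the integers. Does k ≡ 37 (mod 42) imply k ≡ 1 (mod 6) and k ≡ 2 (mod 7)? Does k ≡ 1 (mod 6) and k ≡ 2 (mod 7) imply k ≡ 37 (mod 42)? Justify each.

Both directions hold.

(⇒) Suppose k ≡ 37 (mod 42); write k = 42j + 37. Since 6 ∣ 42, reducing mod 6 gives k ≡ 37 ≡ 1 (mod 6); since 7 ∣ 42, reducing mod 7 gives k ≡ 37 ≡ 2 (mod 7).

(⇐) Conversely, if k ≡ 1 (mod 6) and k ≡ 2 (mod 7), then by the Chinese remainder theorem k ≡ 37 (mod 42). This is exactly k ≡ 37 (mod 42).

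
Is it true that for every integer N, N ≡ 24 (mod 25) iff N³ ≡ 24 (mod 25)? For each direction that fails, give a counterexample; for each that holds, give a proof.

(→) Suppose N ≡ 24 (mod 25). Write N = 25j + 24. Then (25j + 24)³ = 15625j³ + 45000j² + 43200j + 13824 = 25(625j³ + 1800j² + 1728j + 552) + 24, so N³ ≡ 24 (mod 25).

(←) Conversely, suppose N³ ≡ 24 (mod 25). The only residue r in {0, …, 24} with r³ ≡ 24 (mod 25) is r = 24, so N ≡ 24 (mod 25).

Both directions hold.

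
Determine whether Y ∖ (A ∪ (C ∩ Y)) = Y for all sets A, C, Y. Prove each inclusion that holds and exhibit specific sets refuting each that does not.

(⊆) holds; (⊇) fails.

Forward inclusion. Let x ∈ Y ∖ (A ∪ (C ∩ Y)). Then x ∈ Y and x ∉ A, C, from which x ∈ Y.

Reverse inclusion. This inclusion fails. Take A = {1}, C = ∅, Y = {1}; then 1 ∈ Y but 1 ∉ Y ∖ (A ∪ (C ∩ Y)).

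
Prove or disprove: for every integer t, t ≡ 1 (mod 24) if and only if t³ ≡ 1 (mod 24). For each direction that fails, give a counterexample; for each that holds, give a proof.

Both implications hold.

[⇐] Suppose t³ ≡ 1 (mod 24). The only residue r in {0, …, 23} with r³ ≡ 1 (mod 24) is r = 1, so t ≡ 1 (mod 24).

[⇒] Suppose t ≡ 1 (mod 24). Write t = 24j + 1. Then (24j + 1)³ = 13824j³ + 1728j² + 72j + 1 = 24(576j³ + 72j² + 3j) + 1, so t³ ≡ 1 (mod 24).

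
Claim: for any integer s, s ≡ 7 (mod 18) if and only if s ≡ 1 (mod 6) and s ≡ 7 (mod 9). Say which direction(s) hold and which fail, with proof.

Forward direction. Suppose s ≡ 7 (mod 18); write s = 18j + 7. Since 6 ∣ 18, reducing mod 6 gives s ≡ 7 ≡ 1 (mod 6); since 9 ∣ 18, reducing mod 9 gives s ≡ 7 (mod 9).

Converse. If s ≡ 1 (mod 6) and s ≡ 7 (mod 9), then by the Chinese remainder theorem s ≡ 7 (mod 18). This is exactly s ≡ 7 (mod 18).

Both implications hold.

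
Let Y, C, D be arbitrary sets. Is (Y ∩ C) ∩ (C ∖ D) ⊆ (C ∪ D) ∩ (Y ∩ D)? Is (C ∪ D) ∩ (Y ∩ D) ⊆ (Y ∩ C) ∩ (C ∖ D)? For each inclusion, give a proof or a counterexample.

(⟹) This inclusion fails. Take Y = {1}, C = {1}, D = ∅; then 1 ∈ (Y ∩ C) ∩ (C ∖ D) but 1 ∉ (C ∪ D) ∩ (Y ∩ D).

(⟸) This inclusion fails. Take Y = {1}, C = ∅, D = {1}; then 1 ∈ (C ∪ D) ∩ (Y ∩ D) but 1 ∉ (Y ∩ C) ∩ (C ∖ D).

(⊆) fails and (⊇) fails.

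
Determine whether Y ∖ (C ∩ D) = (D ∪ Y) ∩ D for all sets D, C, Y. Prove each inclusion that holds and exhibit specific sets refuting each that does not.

(⊆) fails and (⊇) fails.

(⊆) This inclusion fails. Take D = ∅, C = ∅, Y = {1}; then 1 ∈ Y ∖ (C ∩ D) but 1 ∉ (D ∪ Y) ∩ D.

(⊇) This inclusion fails. Take D = {1}, C = ∅, Y = ∅; then 1 ∈ (D ∪ Y) ∩ D but 1 ∉ Y ∖ (C ∩ D).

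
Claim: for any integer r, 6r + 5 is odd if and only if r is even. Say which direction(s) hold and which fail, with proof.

Forward direction. This fails: take r = 7. Then 6r + 5 = 47, which is odd, yet r = 7 is odd, not even.

Converse. Suppose r is even. Since 6 is even, 6r is even for every r, so 6r + 5 has the same parity as 5, which is odd. Hence 6r + 5 is odd.

Only the converse holds.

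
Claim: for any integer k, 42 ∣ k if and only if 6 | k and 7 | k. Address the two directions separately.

The biconditional holds.

Converse. Suppose 6 ∣ k and 7 ∣ k. Any common multiple of 6 and 7 is a multiple of their lcm; here gcd(6, 7) = 1, so lcm(6, 7) = 6·7 = 42, so 42 ∣ k.

Forward direction. If 42 ∣ k, write k = 42q. Since 42 = 7·6, k = 6·(7q), so 6 ∣ k; and since 42 = 6·7, k = 7·(6q), so 7 ∣ k.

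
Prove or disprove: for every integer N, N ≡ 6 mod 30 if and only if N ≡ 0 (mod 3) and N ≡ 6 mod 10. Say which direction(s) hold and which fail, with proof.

Equivalent; both directions hold.

[⇒] Suppose N ≡ 6 (mod 30); write N = 30j + 6. Since 3 ∣ 30, reducing mod 3 gives N ≡ 6 ≡ 0 (mod 3); since 10 ∣ 30, reducing mod 10 gives N ≡ 6 (mod 10).

[⇐] Conversely, if N ≡ 0 (mod 3) and N ≡ 6 (mod 10), then by the Chinese remainder theorem N ≡ 6 (mod 30). This is exactly N ≡ 6 (mod 30).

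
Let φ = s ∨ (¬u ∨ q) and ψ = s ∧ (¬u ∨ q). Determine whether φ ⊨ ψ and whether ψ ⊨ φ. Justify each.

[⇒] This fails. Under q = F, s = F, u = F, the left side is true but the right side is false.

[⇐] Assume the antecedent. If q is true, s ∨ (¬u ∨ q) reduces to true regardless of the other variables. If q is false, the antecedent forces (q = F, s = T, u = F), and s ∨ (¬u ∨ q) holds there. Either way s ∨ (¬u ∨ q) holds.

Only the converse holds.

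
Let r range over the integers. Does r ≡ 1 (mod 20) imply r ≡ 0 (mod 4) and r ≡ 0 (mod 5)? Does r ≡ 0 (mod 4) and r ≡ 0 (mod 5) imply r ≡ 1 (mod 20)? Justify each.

(⇒) This fails: r = 1 gives 1 ≡ 1 (mod 20) but 1 ≡ 1 (mod 4), so the conjunction on the right does not hold.

(⇐) This fails: r = 0 satisfies both congruences on the right (0 ≡ 0 mod 4 and 0 ≡ 0 mod 5) yet 0 ≡ 0 (mod 20), not 1.

Neither direction holds.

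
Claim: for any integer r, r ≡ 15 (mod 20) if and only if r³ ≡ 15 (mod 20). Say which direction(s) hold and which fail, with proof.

[⇒] Suppose r ≡ 15 (mod 20). Write r = 20j + 15. Then (20j + 15)³ = 8000j³ + 18000j² + 13500j + 3375 = 20(400j³ + 900j² + 675j + 168) + 15, so r³ ≡ 15 (mod 20).

[⇐] Conversely, suppose r³ ≡ 15 (mod 20). The only residue r in {0, …, 19} with r³ ≡ 15 (mod 20) is r = 15, so r ≡ 15 (mod 20).

The biconditional holds.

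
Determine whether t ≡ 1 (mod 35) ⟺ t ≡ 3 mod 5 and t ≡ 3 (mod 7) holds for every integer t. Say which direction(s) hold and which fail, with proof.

[⇒] This fails: t = 1 gives 1 ≡ 1 (mod 35) but 1 ≡ 1 (mod 5), so the conjunction on the right does not hold.

[⇐] This fails: t = 3 satisfies both congruences on the right (3 ≡ 3 mod 5 and 3 ≡ 3 mod 7) yet 3 ≡ 3 (mod 35), not 1.

Neither direction holds.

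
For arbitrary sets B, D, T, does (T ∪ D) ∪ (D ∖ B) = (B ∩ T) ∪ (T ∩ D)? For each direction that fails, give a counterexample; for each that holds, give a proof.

The sets are not equal: only the reverse inclusion holds.

Forward inclusion. This inclusion fails. Take B = ∅, D = {1}, T = ∅; then 1 ∈ (T ∪ D) ∪ (D ∖ B) but 1 ∉ (B ∩ T) ∪ (T ∩ D).

Reverse inclusion. Let x ∈ (B ∩ T) ∪ (T ∩ D). Then either x ∈ B ∩ T and x ∉ D; or x ∈ D ∩ T and x ∉ B; or x ∈ B ∩ D ∩ T. In each case x ∈ (T ∪ D) ∪ (D ∖ B), so (B ∩ T) ∪ (T ∩ D) ⊆ (T ∪ D) ∪ (D ∖ B).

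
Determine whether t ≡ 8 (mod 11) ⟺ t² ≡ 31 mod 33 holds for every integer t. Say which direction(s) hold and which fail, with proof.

(→) This fails: take t = 30. Then 30 ≡ 8 (mod 11), but 30² = 900 ≡ 9 (mod 33), not 31.

(←) This fails: take t = 14. Then 14² = 196 ≡ 31 (mod 33), yet 14 ≡ 3 (mod 11), not 8.

Neither direction holds.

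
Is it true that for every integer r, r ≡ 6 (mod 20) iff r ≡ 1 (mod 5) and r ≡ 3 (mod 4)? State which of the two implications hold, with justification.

Forward direction. This fails: r = 6 gives 6 ≡ 6 (mod 20) but 6 ≡ 2 (mod 4), so the conjunction on the right does not hold.

Converse. This fails: r = 11 satisfies both congruences on the right (11 ≡ 1 mod 5 and 11 ≡ 3 mod 4) yet 11 ≡ 11 (mod 20), not 6.

Both directions fail.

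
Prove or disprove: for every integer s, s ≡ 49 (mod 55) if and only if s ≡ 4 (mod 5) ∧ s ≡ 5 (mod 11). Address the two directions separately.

Both directions hold; the statement is true.

[⇐] If s ≡ 4 (mod 5) and s ≡ 5 (mod 11), then by the Chinese remainder theorem s ≡ 49 (mod 55). This is exactly s ≡ 49 (mod 55).

[⇒] Suppose s ≡ 49 (mod 55); write s = 55j + 49. Since 5 ∣ 55, reducing mod 5 gives s ≡ 49 ≡ 4 (mod 5); since 11 ∣ 55, reducing mod 11 gives s ≡ 49 ≡ 5 (mod 11).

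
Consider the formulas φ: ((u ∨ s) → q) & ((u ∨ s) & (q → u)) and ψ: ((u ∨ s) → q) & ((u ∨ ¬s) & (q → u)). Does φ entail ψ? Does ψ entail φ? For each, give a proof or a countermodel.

Not equivalent: only (⇒) holds.

[⇒] Assume the antecedent. If s is true, the antecedent forces (s = T, u = T, q = T), and the consequent holds there. If s is false, the antecedent forces (s = F, u = T, q = T), and the consequent holds there. Either way the consequent holds.

[⇐] This fails. Under s = F, u = F, q = F, the left side is false but the right side is true.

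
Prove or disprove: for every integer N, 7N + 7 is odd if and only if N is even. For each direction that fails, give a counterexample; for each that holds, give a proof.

Converse. Suppose N is even; write N = 2j. Then 7N + 7 = 7·(2j) + 7 = 2·7j + 7, which is odd.

Forward direction. Suppose 7N + 7 is odd. Since 7 is odd, 7N and N have the same parity, so 7N + 7 ≡ N + 7 (mod 2). As 7 is odd, 7N + 7 is odd exactly when N is even. Thus N is even.

Both implications hold.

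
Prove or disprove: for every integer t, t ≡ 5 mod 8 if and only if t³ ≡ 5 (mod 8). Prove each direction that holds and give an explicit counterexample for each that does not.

[⇒] Suppose t ≡ 5 mod 8. Write t = 8j + 5. Then (8j + 5)³ = 512j³ + 960j² + 600j + 125 = 8(64j³ + 120j² + 75j + 15) + 5, so t³ ≡ 5 (mod 8).

[⇐] Conversely, suppose t³ ≡ 5 (mod 8). The only residue r in {0, …, 7} with r³ ≡ 5 (mod 8) is r = 5, so t ≡ 5 (mod 8).

Both implications hold.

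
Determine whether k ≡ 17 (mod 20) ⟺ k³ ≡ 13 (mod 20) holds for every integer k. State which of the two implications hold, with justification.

[⇐] Suppose k³ ≡ 13 (mod 20). The only residue r in {0, …, 19} with r³ ≡ 13 (mod 20) is r = 17, so k ≡ 17 (mod 20).

[⇒] Suppose k ≡ 17 (mod 20). Write k = 20j + 17. Then (20j + 17)³ = 8000j³ + 20400j² + 17340j + 4913 = 20(400j³ + 1020j² + 867j + 245) + 13, so k³ ≡ 13 (mod 20).

Both implications hold.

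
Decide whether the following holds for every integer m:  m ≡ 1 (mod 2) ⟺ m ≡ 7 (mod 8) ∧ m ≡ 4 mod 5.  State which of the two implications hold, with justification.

The forward direction fails; the converse holds.

[⇒] This fails: m = 1 gives 1 ≡ 1 (mod 2) but 1 ≡ 1 (mod 8), so the conjunction on the right does not hold.

[⇐] Conversely, if m ≡ 7 (mod 8) and m ≡ 4 (mod 5), then by the Chinese remainder theorem m ≡ 39 (mod 40). Since 39 ≡ 1 (mod 2) and 2 ∣ 40, we get m ≡ 1 (mod 2).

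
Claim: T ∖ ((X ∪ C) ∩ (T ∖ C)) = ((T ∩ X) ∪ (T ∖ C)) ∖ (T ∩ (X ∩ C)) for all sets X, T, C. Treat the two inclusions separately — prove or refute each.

Forward inclusion. This inclusion fails. Take X = ∅, T = {1}, C = {1}; then 1 ∈ T ∖ ((X ∪ C) ∩ (T ∖ C)) but 1 ∉ ((T ∩ X) ∪ (T ∖ C)) ∖ (T ∩ (X ∩ C)).

Reverse inclusion. This inclusion fails. Take X = {1}, T = {1}, C = ∅; then 1 ∈ ((T ∩ X) ∪ (T ∖ C)) ∖ (T ∩ (X ∩ C)) but 1 ∉ T ∖ ((X ∪ C) ∩ (T ∖ C)).

Both inclusions fail.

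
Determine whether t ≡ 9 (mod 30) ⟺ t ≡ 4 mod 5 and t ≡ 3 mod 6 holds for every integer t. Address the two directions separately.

Both directions hold; the statement is true.

(⟹) Suppose t ≡ 9 (mod 30); write t = 30j + 9. Since 5 ∣ 30, reducing mod 5 gives t ≡ 9 ≡ 4 (mod 5); since 6 ∣ 30, reducing mod 6 gives t ≡ 9 ≡ 3 (mod 6).

(⟸) Conversely, if t ≡ 4 (mod 5) and t ≡ 3 (mod 6), then by the Chinese remainder theorem t ≡ 9 (mod 30). This is exactly t ≡ 9 (mod 30).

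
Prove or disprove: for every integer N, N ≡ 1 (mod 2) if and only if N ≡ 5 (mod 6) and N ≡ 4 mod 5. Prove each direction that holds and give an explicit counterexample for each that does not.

[⇒] This fails: N = 1 gives 1 ≡ 1 (mod 2) but 1 ≡ 1 (mod 6), so the conjunction on the right does not hold.

[⇐] Conversely, if N ≡ 5 (mod 6) and N ≡ 4 (mod 5), then by the Chinese remainder theorem N ≡ 29 (mod 30). Since 29 ≡ 1 (mod 2) and 2 ∣ 30, we get N ≡ 1 (mod 2).

Not equivalent: only (⇐) holds.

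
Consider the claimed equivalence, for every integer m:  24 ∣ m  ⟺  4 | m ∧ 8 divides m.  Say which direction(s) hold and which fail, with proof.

(⟹) If 24 ∣ m, write m = 24q. Since 24 = 6·4, m = 4·(6q), so 4 ∣ m; and since 24 = 3·8, m = 8·(3q), so 8 ∣ m.

(⟸) This fails: take m = 8. Both 4 ∣ 8 and 8 ∣ 8, yet 8 is not a multiple of 24 (since 8 = 0·24 + 8), so 24 ∤ 8.

Not equivalent: only (⇒) holds.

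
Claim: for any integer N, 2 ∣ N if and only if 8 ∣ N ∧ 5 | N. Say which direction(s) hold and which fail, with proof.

[⇒] This fails: take N = 2. Certainly 2 ∣ 2, but 8 ∤ 2.

[⇐] Suppose 8 ∣ N and 5 ∣ N. Any common multiple of 8 and 5 is a multiple of their lcm; here gcd(8, 5) = 1, so lcm(8, 5) = 8·5 = 40, so 40 ∣ N. Since 2 ∣ 40, it follows that 2 ∣ N.

The forward direction fails; the converse holds.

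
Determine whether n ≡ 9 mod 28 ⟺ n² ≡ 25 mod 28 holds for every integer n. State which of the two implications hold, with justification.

The forward direction holds; the converse fails.

(⟹) Suppose n ≡ 9 mod 28. Write n = 28j + 9. Then (28j + 9)² = 784j² + 504j + 81 = 28(28j² + 18j + 2) + 25, so n² ≡ 25 (mod 28).

(⟸) This fails: take n = 5. Then 5² = 25 ≡ 25 (mod 28), yet 5 ≡ 5 (mod 28), not 9.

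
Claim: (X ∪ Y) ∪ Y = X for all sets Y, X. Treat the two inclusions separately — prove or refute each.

(⊆) fails; (⊇) holds.

Forward inclusion. This inclusion fails. Take Y = {1}, X = ∅; then 1 ∈ (X ∪ Y) ∪ Y but 1 ∉ X.

Reverse inclusion. Let x ∈ X. Then either x ∈ X and x ∉ Y; or x ∈ Y ∩ X. In each case x ∈ (X ∪ Y) ∪ Y, so X ⊆ (X ∪ Y) ∪ Y.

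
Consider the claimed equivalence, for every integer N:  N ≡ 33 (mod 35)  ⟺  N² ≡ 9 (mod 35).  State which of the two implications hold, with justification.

[⇒] This fails: take N = 33. Then 33 ≡ 33 (mod 35), but 33² = 1089 ≡ 4 (mod 35), not 9.

[⇐] This fails: take N = 3. Then 3² = 9 ≡ 9 (mod 35), yet 3 ≡ 3 (mod 35), not 33.

Both directions fail.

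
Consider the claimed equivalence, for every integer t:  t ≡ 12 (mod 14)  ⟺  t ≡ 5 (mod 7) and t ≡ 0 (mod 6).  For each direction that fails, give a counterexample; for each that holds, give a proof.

(⇒) This fails: t = 40 gives 40 ≡ 12 (mod 14) but 40 ≡ 4 (mod 6), so the conjunction on the right does not hold.

(⇐) Conversely, if t ≡ 5 (mod 7) and t ≡ 0 (mod 6), then by the Chinese remainder theorem t ≡ 12 (mod 42). Since 12 ≡ 12 (mod 14) and 14 ∣ 42, we get t ≡ 12 (mod 14).

(⇒) fails; (⇐) holds.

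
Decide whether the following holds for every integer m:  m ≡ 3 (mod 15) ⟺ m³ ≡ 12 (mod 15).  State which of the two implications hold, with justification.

Equivalent; both directions hold.

[⇒] Suppose m ≡ 3 (mod 15). Write m = 15j + 3. Then (15j + 3)³ = 3375j³ + 2025j² + 405j + 27 = 15(225j³ + 135j² + 27j + 1) + 12, so m³ ≡ 12 (mod 15).

[⇐] Conversely, suppose m³ ≡ 12 (mod 15). The only residue r in {0, …, 14} with r³ ≡ 12 (mod 15) is r = 3, so m ≡ 3 (mod 15).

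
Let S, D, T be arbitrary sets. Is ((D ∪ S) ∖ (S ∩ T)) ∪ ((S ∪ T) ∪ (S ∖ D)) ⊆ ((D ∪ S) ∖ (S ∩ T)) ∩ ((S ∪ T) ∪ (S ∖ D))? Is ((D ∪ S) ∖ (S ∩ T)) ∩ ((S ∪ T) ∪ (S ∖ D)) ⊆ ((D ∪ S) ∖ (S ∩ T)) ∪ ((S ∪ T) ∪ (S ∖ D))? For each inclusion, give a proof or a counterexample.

The sets are not equal: only the reverse inclusion holds.

Forward inclusion. This inclusion fails. Take S = ∅, D = {1}, T = ∅; then 1 ∈ ((D ∪ S) ∖ (S ∩ T)) ∪ ((S ∪ T) ∪ (S ∖ D)) but 1 ∉ ((D ∪ S) ∖ (S ∩ T)) ∩ ((S ∪ T) ∪ (S ∖ D)).

Reverse inclusion. Let x ∈ ((D ∪ S) ∖ (S ∩ T)) ∩ ((S ∪ T) ∪ (S ∖ D)). Then either x ∈ S and x ∉ D, T; or x ∈ S ∩ D and x ∉ T; or x ∈ D ∩ T and x ∉ S. In each case x ∈ ((D ∪ S) ∖ (S ∩ T)) ∪ ((S ∪ T) ∪ (S ∖ D)), so ((D ∪ S) ∖ (S ∩ T)) ∩ ((S ∪ T) ∪ (S ∖ D)) ⊆ ((D ∪ S) ∖ (S ∩ T)) ∪ ((S ∪ T) ∪ (S ∖ D)).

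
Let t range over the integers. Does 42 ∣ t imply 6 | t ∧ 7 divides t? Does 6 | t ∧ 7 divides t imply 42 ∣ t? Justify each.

(⇒) If 42 ∣ t, write t = 42q. Since 42 = 7·6, t = 6·(7q), so 6 ∣ t; and since 42 = 6·7, t = 7·(6q), so 7 ∣ t.

(⇐) Suppose 6 ∣ t and 7 ∣ t. Any common multiple of 6 and 7 is a multiple of their lcm; here gcd(6, 7) = 1, so lcm(6, 7) = 6·7 = 42, so 42 ∣ t.

Both implications hold.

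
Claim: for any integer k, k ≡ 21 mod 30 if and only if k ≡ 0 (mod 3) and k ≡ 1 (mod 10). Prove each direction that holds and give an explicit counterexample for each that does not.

Both implications hold.

(⇒) Suppose k ≡ 21 (mod 30); write k = 30j + 21. Since 3 ∣ 30, reducing mod 3 gives k ≡ 21 ≡ 0 (mod 3); since 10 ∣ 30, reducing mod 10 gives k ≡ 21 ≡ 1 (mod 10).

(⇐) Conversely, if k ≡ 0 (mod 3) and k ≡ 1 (mod 10), then by the Chinese remainder theorem k ≡ 21 (mod 30). This is exactly k ≡ 21 (mod 30).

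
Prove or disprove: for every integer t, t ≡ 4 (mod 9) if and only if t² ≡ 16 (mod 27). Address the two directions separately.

Neither implication holds.

(⟹) This fails: take t = 13. Then 13 ≡ 4 (mod 9), but 13² = 169 ≡ 7 (mod 27), not 16.

(⟸) This fails: take t = 23. Then 23² = 529 ≡ 16 (mod 27), yet 23 ≡ 5 (mod 9), not 4.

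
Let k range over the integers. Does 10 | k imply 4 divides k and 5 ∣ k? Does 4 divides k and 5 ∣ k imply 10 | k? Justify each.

(⇒) fails; (⇐) holds.

(⇐) Suppose 4 ∣ k and 5 ∣ k. Any common multiple of 4 and 5 is a multiple of their lcm; here gcd(4, 5) = 1, so lcm(4, 5) = 4·5 = 20, so 20 ∣ k. Since 10 ∣ 20, it follows that 10 ∣ k.

(⇒) This fails: take k = 10. Certainly 10 ∣ 10, but 4 ∤ 10.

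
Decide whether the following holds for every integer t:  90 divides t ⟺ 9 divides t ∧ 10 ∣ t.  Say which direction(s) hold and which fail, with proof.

(→) If 90 ∣ t, write t = 90q. Since 90 = 10·9, t = 9·(10q), so 9 ∣ t; and since 90 = 9·10, t = 10·(9q), so 10 ∣ t.

(←) Suppose 9 ∣ t and 10 ∣ t. Any common multiple of 9 and 10 is a multiple of their lcm; here gcd(9, 10) = 1, so lcm(9, 10) = 9·10 = 90, so 90 ∣ t.

Both directions hold; the statement is true.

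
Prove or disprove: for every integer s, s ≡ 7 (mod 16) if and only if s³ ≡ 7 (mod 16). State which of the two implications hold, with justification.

Both implications hold.

(⇒) Suppose s ≡ 7 (mod 16). Write s = 16j + 7. Then (16j + 7)³ = 4096j³ + 5376j² + 2352j + 343 = 16(256j³ + 336j² + 147j + 21) + 7, so s³ ≡ 7 (mod 16).

(⇐) Conversely, suppose s³ ≡ 7 (mod 16). The only residue r in {0, …, 15} with r³ ≡ 7 (mod 16) is r = 7, so s ≡ 7 (mod 16).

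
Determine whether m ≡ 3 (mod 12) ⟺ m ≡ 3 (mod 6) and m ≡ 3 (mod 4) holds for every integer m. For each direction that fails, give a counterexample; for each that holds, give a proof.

(⟹) Suppose m ≡ 3 (mod 12); write m = 12j + 3. Since 6 ∣ 12, reducing mod 6 gives m ≡ 3 (mod 6); since 4 ∣ 12, reducing mod 4 gives m ≡ 3 (mod 4).

(⟸) Conversely, if m ≡ 3 (mod 6) and m ≡ 3 (mod 4), then by the Chinese remainder theorem m ≡ 3 (mod 12). This is exactly m ≡ 3 (mod 12).

The biconditional holds.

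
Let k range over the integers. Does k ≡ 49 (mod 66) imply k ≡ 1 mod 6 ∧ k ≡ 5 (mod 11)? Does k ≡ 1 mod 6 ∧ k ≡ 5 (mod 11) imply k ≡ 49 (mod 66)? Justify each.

Both directions hold; the statement is true.

[⇒] Suppose k ≡ 49 (mod 66); write k = 66j + 49. Since 6 ∣ 66, reducing mod 6 gives k ≡ 49 ≡ 1 (mod 6); since 11 ∣ 66, reducing mod 11 gives k ≡ 49 ≡ 5 (mod 11).

[⇐] Conversely, if k ≡ 1 (mod 6) and k ≡ 5 (mod 11), then by the Chinese remainder theorem k ≡ 49 (mod 66). This is exactly k ≡ 49 (mod 66).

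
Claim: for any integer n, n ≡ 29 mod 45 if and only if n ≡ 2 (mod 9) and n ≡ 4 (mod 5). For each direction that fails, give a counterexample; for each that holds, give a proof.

The biconditional holds.

Forward direction. Suppose n ≡ 29 (mod 45); write n = 45j + 29. Since 9 ∣ 45, reducing mod 9 gives n ≡ 29 ≡ 2 (mod 9); since 5 ∣ 45, reducing mod 5 gives n ≡ 29 ≡ 4 (mod 5).

Converse. If n ≡ 2 (mod 9) and n ≡ 4 (mod 5), then by the Chinese remainder theorem n ≡ 29 (mod 45). This is exactly n ≡ 29 (mod 45).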